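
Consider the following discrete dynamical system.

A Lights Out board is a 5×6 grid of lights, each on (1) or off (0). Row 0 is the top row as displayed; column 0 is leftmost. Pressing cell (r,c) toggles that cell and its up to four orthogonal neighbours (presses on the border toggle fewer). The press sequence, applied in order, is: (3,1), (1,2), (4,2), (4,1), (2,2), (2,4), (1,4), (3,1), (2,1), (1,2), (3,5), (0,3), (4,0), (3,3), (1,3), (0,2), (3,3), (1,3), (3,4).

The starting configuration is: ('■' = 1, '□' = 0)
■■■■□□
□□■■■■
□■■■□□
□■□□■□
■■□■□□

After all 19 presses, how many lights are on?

18

k=0  ■■■■□□
□□■■■■
□■■■□□
□■□□■□
■■□■□□
k=1  ■■■■□□
□□■■■■
□□■■□□
■□■□■□
■□□■□□
k=2  ■■□■□□
□■□□■■
□□□■□□
■□■□■□
■□□■□□
k=3  ■■□■□□
□■□□■■
□□□■□□
■□□□■□
■■■□□□
k=4  ■■□■□□
□■□□■■
□□□■□□
■■□□■□
□□□□□□
k=5  ■■□■□□
□■■□■■
□■■□□□
■■■□■□
□□□□□□
k=6  ■■□■□□
□■■□□■
□■■■■■
■■■□□□
□□□□□□
k=7  ■■□■■□
□■■■■□
□■■■□■
■■■□□□
□□□□□□
k=8  ■■□■■□
□■■■■□
□□■■□■
□□□□□□
□■□□□□
k=9  ■■□■■□
□□■■■□
■■□■□■
□■□□□□
□■□□□□
k=10  ■■■■■□
□■□□■□
■■■■□■
□■□□□□
□■□□□□
k=11  ■■■■■□
□■□□■□
■■■■□□
□■□□■■
□■□□□■
k=12  ■■□□□□
□■□■■□
■■■■□□
□■□□■■
□■□□□■
k=13  ■■□□□□
□■□■■□
■■■■□□
■■□□■■
■□□□□■
k=14  ■■□□□□
□■□■■□
■■■□□□
■■■■□■
■□□■□■
k=15  ■■□■□□
□■■□□□
■■■■□□
■■■■□■
■□□■□■
k=16  ■□■□□□
□■□□□□
■■■■□□
■■■■□■
■□□■□■
k=17  ■□■□□□
□■□□□□
■■■□□□
■■□□■■
■□□□□■
k=18  ■□■■□□
□■■■■□
■■■■□□
■■□□■■
■□□□□■
k=19  ■□■■□□
□■■■■□
■■■■■□
■■□■□□
■□□□■■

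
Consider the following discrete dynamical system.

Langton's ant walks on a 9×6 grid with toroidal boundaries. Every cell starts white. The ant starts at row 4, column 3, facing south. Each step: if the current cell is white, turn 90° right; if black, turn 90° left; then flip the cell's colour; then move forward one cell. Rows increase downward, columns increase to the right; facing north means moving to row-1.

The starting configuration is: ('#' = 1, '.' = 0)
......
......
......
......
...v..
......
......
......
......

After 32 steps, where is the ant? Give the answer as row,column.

0) ......
......
......
......
...v..
......
......
......
......
1) ......
......
......
......
..<#..
......
......
......
......
2) ......
......
......
..^...
..##..
......
......
......
......
3) ......
......
......
..#>..
..##..
......
......
......
......
4) ......
......
......
..##..
..#v..
......
......
......
......
5) ......
......
......
..##..
..#.>.
......
......
......
......
6) ......
......
......
..##..
..#.#.
....v.
......
......
......
7) ......
......
......
..##..
..#.#.
...<#.
......
......
......
8) ......
......
......
..##..
..#^#.
...##.
......
......
......
9) ......
......
......
..##..
..##>.
...##.
......
......
......
10) ......
......
......
..##^.
..##..
...##.
......
......
......
11) ......
......
......
..###>
..##..
...##.
......
......
......
12) ......
......
......
..####
..##.v
...##.
......
......
......
13) ......
......
......
..####
..##<#
...##.
......
......
......
14) ......
......
......
..##^#
..####
...##.
......
......
......
15) ......
......
......
..#<.#
..####
...##.
......
......
......
16) ......
......
......
..#..#
..#v##
...##.
......
......
......
17) ......
......
......
..#..#
..#.>#
...##.
......
......
......
18) ......
......
......
..#.^#
..#..#
...##.
......
......
......
19) ......
......
......
..#.#>
..#..#
...##.
......
......
......
20) ......
......
.....^
..#.#.
..#..#
...##.
......
......
......
21) ......
......
>....#
..#.#.
..#..#
...##.
......
......
......
22) ......
......
#....#
v.#.#.
..#..#
...##.
......
......
......
23) ......
......
#....#
#.#.#<
..#..#
...##.
......
......
......
24) ......
......
#....^
#.#.##
..#..#
...##.
......
......
......
25) ......
......
#...<.
#.#.##
..#..#
...##.
......
......
......
26) ......
....^.
#...#.
#.#.##
..#..#
...##.
......
......
......
27) ......
....#>
#...#.
#.#.##
..#..#
...##.
......
......
......
28) ......
....##
#...#v
#.#.##
..#..#
...##.
......
......
......
29) ......
....##
#...<#
#.#.##
..#..#
...##.
......
......
......
30) ......
....##
#....#
#.#.v#
..#..#
...##.
......
......
......
31) ......
....##
#....#
#.#..>
..#..#
...##.
......
......
......
32) ......
....##
#....^
#.#...
..#..#
...##.
......
......
......

2,5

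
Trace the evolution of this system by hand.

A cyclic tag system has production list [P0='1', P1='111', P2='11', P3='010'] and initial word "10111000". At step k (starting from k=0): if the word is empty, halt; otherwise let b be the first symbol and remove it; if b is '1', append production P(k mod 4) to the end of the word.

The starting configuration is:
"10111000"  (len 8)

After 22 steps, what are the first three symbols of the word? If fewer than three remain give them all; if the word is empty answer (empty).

110

0) "10111000"  (len 8)
1) "01110001"  (len 8)
2) "1110001"  (len 7)
3) "11000111"  (len 8)
4) "1000111010"  (len 10)
5) "0001110101"  (len 10)
6) "001110101"  (len 9)
7) "01110101"  (len 8)
8) "1110101"  (len 7)
9) "1101011"  (len 7)
10) "101011111"  (len 9)
11) "0101111111"  (len 10)
12) "101111111"  (len 9)
13) "011111111"  (len 9)
14) "11111111"  (len 8)
15) "111111111"  (len 9)
16) "11111111010"  (len 11)
17) "11111110101"  (len 11)
18) "1111110101111"  (len 13)
19) "11111010111111"  (len 14)
20) "1111010111111010"  (len 16)
21) "1110101111110101"  (len 16)
22) "110101111110101111"  (len 18)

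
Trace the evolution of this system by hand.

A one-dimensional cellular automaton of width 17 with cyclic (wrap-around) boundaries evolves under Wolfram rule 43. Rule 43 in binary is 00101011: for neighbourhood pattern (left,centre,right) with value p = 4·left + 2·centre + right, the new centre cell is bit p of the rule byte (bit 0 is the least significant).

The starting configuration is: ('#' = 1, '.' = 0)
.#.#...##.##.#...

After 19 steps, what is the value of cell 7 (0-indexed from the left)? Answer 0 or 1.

step 0: .#.#...##.##.#...
step 1: #.#..###.##.#..##
step 2: .#..##..##.#..##.
step 3: #..##..##.#..##..
step 4: ..##..##.#..##..#
step 5: .##..##.#..##..#.
step 6: ##..##.#..##..#..
step 7: #..##.#..##..#..#
step 8: ..##.#..##..#..##
step 9: .##.#..##..#..##.
step 10: ##.#..##..#..##..
step 11: #.#..##..#..##..#
step 12: .#..##..#..##..##
step 13: #..##..#..##..##.
step 14: ..##..#..##..##.#
step 15: .##..#..##..##.#.
step 16: ##..#..##..##.#..
step 17: #..#..##..##.#..#
step 18: ..#..##..##.#..##
step 19: .#..##..##.#..##.

0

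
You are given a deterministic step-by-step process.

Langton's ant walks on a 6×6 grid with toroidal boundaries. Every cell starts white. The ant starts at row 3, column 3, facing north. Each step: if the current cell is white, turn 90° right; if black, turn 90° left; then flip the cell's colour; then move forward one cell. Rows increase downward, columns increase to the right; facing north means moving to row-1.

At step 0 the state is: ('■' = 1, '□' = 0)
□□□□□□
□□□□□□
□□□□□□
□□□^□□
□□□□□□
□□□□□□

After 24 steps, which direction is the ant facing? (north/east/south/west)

0) □□□□□□
□□□□□□
□□□□□□
□□□^□□
□□□□□□
□□□□□□
1) □□□□□□
□□□□□□
□□□□□□
□□□■>□
□□□□□□
□□□□□□
2) □□□□□□
□□□□□□
□□□□□□
□□□■■□
□□□□v□
□□□□□□
3) □□□□□□
□□□□□□
□□□□□□
□□□■■□
□□□<■□
□□□□□□
4) □□□□□□
□□□□□□
□□□□□□
□□□^■□
□□□■■□
□□□□□□
5) □□□□□□
□□□□□□
□□□□□□
□□<□■□
□□□■■□
□□□□□□
6) □□□□□□
□□□□□□
□□^□□□
□□■□■□
□□□■■□
□□□□□□
7) □□□□□□
□□□□□□
□□■>□□
□□■□■□
□□□■■□
□□□□□□
8) □□□□□□
□□□□□□
□□■■□□
□□■v■□
□□□■■□
□□□□□□
9) □□□□□□
□□□□□□
□□■■□□
□□<■■□
□□□■■□
□□□□□□
10) □□□□□□
□□□□□□
□□■■□□
□□□■■□
□□v■■□
□□□□□□
11) □□□□□□
□□□□□□
□□■■□□
□□□■■□
□<■■■□
□□□□□□
12) □□□□□□
□□□□□□
□□■■□□
□^□■■□
□■■■■□
□□□□□□
13) □□□□□□
□□□□□□
□□■■□□
□■>■■□
□■■■■□
□□□□□□
14) □□□□□□
□□□□□□
□□■■□□
□■■■■□
□■v■■□
□□□□□□
15) □□□□□□
□□□□□□
□□■■□□
□■■■■□
□■□>■□
□□□□□□
16) □□□□□□
□□□□□□
□□■■□□
□■■^■□
□■□□■□
□□□□□□
17) □□□□□□
□□□□□□
□□■■□□
□■<□■□
□■□□■□
□□□□□□
18) □□□□□□
□□□□□□
□□■■□□
□■□□■□
□■v□■□
□□□□□□
19) □□□□□□
□□□□□□
□□■■□□
□■□□■□
□<■□■□
□□□□□□
20) □□□□□□
□□□□□□
□□■■□□
□■□□■□
□□■□■□
□v□□□□
21) □□□□□□
□□□□□□
□□■■□□
□■□□■□
□□■□■□
<■□□□□
22) □□□□□□
□□□□□□
□□■■□□
□■□□■□
^□■□■□
■■□□□□
23) □□□□□□
□□□□□□
□□■■□□
□■□□■□
■>■□■□
■■□□□□
24) □□□□□□
□□□□□□
□□■■□□
□■□□■□
■■■□■□
■v□□□□

south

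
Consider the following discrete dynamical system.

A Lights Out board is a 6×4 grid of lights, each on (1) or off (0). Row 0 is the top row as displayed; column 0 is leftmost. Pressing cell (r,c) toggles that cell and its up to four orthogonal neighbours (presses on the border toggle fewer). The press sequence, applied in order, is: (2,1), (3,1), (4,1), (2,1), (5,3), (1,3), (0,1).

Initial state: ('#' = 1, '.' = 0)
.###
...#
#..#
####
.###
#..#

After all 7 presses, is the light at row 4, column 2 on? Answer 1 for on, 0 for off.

k=0  .###
...#
#..#
####
.###
#..#
k=1  .###
.#.#
.###
#.##
.###
#..#
k=2  .###
.#.#
..##
.#.#
..##
#..#
k=3  .###
.#.#
..##
...#
##.#
##.#
k=4  .###
...#
##.#
.#.#
##.#
##.#
k=5  .###
...#
##.#
.#.#
##..
###.
k=6  .##.
..#.
##..
.#.#
##..
###.
k=7  #...
.##.
##..
.#.#
##..
###.

0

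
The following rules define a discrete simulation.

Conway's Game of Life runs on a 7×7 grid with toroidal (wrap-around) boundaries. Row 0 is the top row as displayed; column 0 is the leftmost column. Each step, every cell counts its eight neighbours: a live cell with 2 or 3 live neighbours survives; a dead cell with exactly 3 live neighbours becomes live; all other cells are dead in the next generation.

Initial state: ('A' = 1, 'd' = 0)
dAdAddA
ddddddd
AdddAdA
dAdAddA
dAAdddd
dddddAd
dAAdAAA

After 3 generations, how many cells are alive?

t=0: dAdAddA
ddddddd
AdddAdA
dAdAddA
dAAdddd
dddddAd
dAAdAAA
t=1: dAdAAdA
dddddAA
AddddAA
dAdAdAA
AAAdddd
AddAAAA
dAAAAdA
t=2: dAddddA
ddddddd
ddddddd
ddddAAd
ddddddd
ddddddd
dAddddd
t=3: Adddddd
ddddddd
ddddddd
ddddddd
ddddddd
ddddddd
Adddddd

2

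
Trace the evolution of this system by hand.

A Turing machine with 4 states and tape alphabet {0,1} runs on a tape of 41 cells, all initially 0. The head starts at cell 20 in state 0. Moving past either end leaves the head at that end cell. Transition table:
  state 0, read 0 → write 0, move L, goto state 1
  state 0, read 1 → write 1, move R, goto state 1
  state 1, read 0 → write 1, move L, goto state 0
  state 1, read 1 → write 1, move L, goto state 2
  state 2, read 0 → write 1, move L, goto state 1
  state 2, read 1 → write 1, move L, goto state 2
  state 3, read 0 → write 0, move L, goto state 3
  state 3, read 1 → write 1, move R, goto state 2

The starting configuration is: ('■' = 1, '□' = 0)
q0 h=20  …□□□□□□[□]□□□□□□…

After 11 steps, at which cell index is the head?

k=0  q0 h=20  …□□□□□□[□]□□□□□□…
k=1  q1 h=19  …□□□□□□[□]□□□□□□…
k=2  q0 h=18  …□□□□□□[□]■□□□□□…
k=3  q1 h=17  …□□□□□□[□]□■□□□□…
k=4  q0 h=16  …□□□□□□[□]■□■□□□…
k=5  q1 h=15  …□□□□□□[□]□■□■□□…
k=6  q0 h=14  …□□□□□□[□]■□■□■□…
k=7  q1 h=13  …□□□□□□[□]□■□■□■…
k=8  q0 h=12  …□□□□□□[□]■□■□■□…
k=9  q1 h=11  …□□□□□□[□]□■□■□■…
k=10  q0 h=10  …□□□□□□[□]■□■□■□…
k=11  q1 h= 9  …□□□□□□[□]□■□■□■…

9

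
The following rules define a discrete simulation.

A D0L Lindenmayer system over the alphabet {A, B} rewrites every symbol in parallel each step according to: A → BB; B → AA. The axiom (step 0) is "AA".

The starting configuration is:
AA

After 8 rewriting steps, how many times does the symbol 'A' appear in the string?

k=0  AA
k=1  BBBB
k=2  AAAAAAAA
k=3  BBBBBBBBBBBBBBBB
k=4  AAAAAAAAAAAAAAAAAAAAAAAAAAAAAAAA
k=5  BBBBBBBBBBBBBBBBBBBBBBBBBBBBBBBBBBBBBBBBBBBBBBBBBBBBBBBBBBBBBBBB
k=6  AAAAAAAAAAAAAAAAAAAAAAAAAAAAAAAAAAAAAAAAAAAAAAAAAAAAAAAAAA…AAAAAAAAAAAAAAAAAAAAAAAAAAAAAAAAAAAAAAAAAAAAAAAAAAAAAAAAAA  (len 128)
k=7  BBBBBBBBBBBBBBBBBBBBBBBBBBBBBBBBBBBBBBBBBBBBBBBBBBBBBBBBBB…BBBBBBBBBBBBBBBBBBBBBBBBBBBBBBBBBBBBBBBBBBBBBBBBBBBBBBBBBB  (len 256)
k=8  AAAAAAAAAAAAAAAAAAAAAAAAAAAAAAAAAAAAAAAAAAAAAAAAAAAAAAAAAA…AAAAAAAAAAAAAAAAAAAAAAAAAAAAAAAAAAAAAAAAAAAAAAAAAAAAAAAAAA  (len 512)

512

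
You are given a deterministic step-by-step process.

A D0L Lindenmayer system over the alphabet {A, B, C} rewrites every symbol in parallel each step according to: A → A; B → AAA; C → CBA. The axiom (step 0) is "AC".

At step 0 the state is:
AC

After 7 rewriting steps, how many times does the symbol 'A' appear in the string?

26

gen 0: AC
gen 1: ACBA
gen 2: ACBAAAAA
gen 3: ACBAAAAAAAAA
gen 4: ACBAAAAAAAAAAAAA
gen 5: ACBAAAAAAAAAAAAAAAAA
gen 6: ACBAAAAAAAAAAAAAAAAAAAAA
gen 7: ACBAAAAAAAAAAAAAAAAAAAAAAAAA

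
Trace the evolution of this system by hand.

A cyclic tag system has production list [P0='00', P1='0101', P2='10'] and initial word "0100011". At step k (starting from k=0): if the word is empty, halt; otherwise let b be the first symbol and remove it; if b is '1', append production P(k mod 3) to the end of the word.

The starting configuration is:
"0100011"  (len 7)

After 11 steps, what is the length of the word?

10

k=0  "0100011"  (len 7)
k=1  "100011"  (len 6)
k=2  "000110101"  (len 9)
k=3  "00110101"  (len 8)
k=4  "0110101"  (len 7)
k=5  "110101"  (len 6)
k=6  "1010110"  (len 7)
k=7  "01011000"  (len 8)
k=8  "1011000"  (len 7)
k=9  "01100010"  (len 8)
k=10  "1100010"  (len 7)
k=11  "1000100101"  (len 10)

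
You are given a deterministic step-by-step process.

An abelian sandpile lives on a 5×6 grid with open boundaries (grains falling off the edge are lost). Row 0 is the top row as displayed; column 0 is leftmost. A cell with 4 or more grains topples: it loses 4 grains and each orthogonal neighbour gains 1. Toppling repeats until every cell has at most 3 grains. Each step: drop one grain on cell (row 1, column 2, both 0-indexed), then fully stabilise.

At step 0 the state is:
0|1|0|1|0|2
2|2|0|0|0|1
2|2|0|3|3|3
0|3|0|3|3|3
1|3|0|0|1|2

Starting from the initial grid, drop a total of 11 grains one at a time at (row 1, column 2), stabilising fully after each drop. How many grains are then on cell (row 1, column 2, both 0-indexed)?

0

[0] 0|1|0|1|0|2
2|2|0|0|0|1
2|2|0|3|3|3
0|3|0|3|3|3
1|3|0|0|1|2
[1] 0|1|0|1|0|2
2|2|1|0|0|1
2|2|0|3|3|3
0|3|0|3|3|3
1|3|0|0|1|2
[2] 0|1|0|1|0|2
2|2|2|0|0|1
2|2|0|3|3|3
0|3|0|3|3|3
1|3|0|0|1|2
[3] 0|1|0|1|0|2
2|2|3|0|0|1
2|2|0|3|3|3
0|3|0|3|3|3
1|3|0|0|1|2
[4] 0|1|1|1|0|2
2|3|0|1|0|1
2|2|1|3|3|3
0|3|0|3|3|3
1|3|0|0|1|2
[5] 0|1|1|1|0|2
2|3|1|1|0|1
2|2|1|3|3|3
0|3|0|3|3|3
1|3|0|0|1|2
[6] 0|1|1|1|0|2
2|3|2|1|0|1
2|2|1|3|3|3
0|3|0|3|3|3
1|3|0|0|1|2
[7] 0|1|1|1|0|2
2|3|3|1|0|1
2|2|1|3|3|3
0|3|0|3|3|3
1|3|0|0|1|2
[8] 0|2|2|1|0|2
3|0|1|2|0|1
2|3|2|3|3|3
0|3|0|3|3|3
1|3|0|0|1|2
[9] 0|2|2|1|0|2
3|0|2|2|0|1
2|3|2|3|3|3
0|3|0|3|3|3
1|3|0|0|1|2
[10] 0|2|2|1|0|2
3|0|3|2|0|1
2|3|2|3|3|3
0|3|0|3|3|3
1|3|0|0|1|2
[11] 0|2|3|1|0|2
3|1|0|3|0|1
2|3|3|3|3|3
0|3|0|3|3|3
1|3|0|0|1|2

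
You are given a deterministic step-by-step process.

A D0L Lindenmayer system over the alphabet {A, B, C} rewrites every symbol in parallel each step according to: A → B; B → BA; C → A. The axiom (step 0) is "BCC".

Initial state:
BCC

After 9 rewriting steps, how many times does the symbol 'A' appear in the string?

gen 0: BCC
gen 1: BAAA
gen 2: BABBB
gen 3: BABBABABA
gen 4: BABBABABBABBAB
gen 5: BABBABABBABBABABBABABBA
gen 6: BABBABABBABBABABBABABBABBABABBABBABAB
gen 7: BABBABABBABBABABBABABBABBABABBABBABABBABABBABBABABBABABBABBA
gen 8: BABBABABBABBABABBABABBABBABABBABBABABBABABBABBABABBABABBABBABABBABBABABBABABBABBABABBABBABABBABAB
gen 9: BABBABABBABBABABBABABBABBABABBABBABABBABABBABBABABBABABBAB…BBABABBABABBABBABABBABBABABBABABBABBABABBABABBABBABABBABBA  (len 157)

60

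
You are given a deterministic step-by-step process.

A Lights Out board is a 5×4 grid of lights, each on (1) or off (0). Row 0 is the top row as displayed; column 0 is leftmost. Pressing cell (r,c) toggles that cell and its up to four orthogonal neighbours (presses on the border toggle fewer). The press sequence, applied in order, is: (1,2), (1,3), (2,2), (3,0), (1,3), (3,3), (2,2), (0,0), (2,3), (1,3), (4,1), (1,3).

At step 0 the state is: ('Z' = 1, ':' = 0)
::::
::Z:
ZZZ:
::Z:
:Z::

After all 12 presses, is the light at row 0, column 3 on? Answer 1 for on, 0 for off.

step 0: ::::
::Z:
ZZZ:
::Z:
:Z::
step 1: ::Z:
:Z:Z
ZZ::
::Z:
:Z::
step 2: ::ZZ
:ZZ:
ZZ:Z
::Z:
:Z::
step 3: ::ZZ
:Z::
Z:Z:
::::
:Z::
step 4: ::ZZ
:Z::
::Z:
ZZ::
ZZ::
step 5: ::Z:
:ZZZ
::ZZ
ZZ::
ZZ::
step 6: ::Z:
:ZZZ
::Z:
ZZZZ
ZZ:Z
step 7: ::Z:
:Z:Z
:Z:Z
ZZ:Z
ZZ:Z
step 8: ZZZ:
ZZ:Z
:Z:Z
ZZ:Z
ZZ:Z
step 9: ZZZ:
ZZ::
:ZZ:
ZZ::
ZZ:Z
step 10: ZZZZ
ZZZZ
:ZZZ
ZZ::
ZZ:Z
step 11: ZZZZ
ZZZZ
:ZZZ
Z:::
::ZZ
step 12: ZZZ:
ZZ::
:ZZ:
Z:::
::ZZ

0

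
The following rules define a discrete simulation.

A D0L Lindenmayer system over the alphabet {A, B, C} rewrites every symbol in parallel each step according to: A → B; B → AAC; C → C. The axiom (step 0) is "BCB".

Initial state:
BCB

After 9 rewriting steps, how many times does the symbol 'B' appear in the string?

t=0: BCB
t=1: AACCAAC
t=2: BBCCBBC
t=3: AACAACCCAACAACC
t=4: BBCBBCCCBBCBBCC
t=5: AACAACCAACAACCCCAACAACCAACAACCC
t=6: BBCBBCCBBCBBCCCCBBCBBCCBBCBBCCC
t=7: AACAACCAACAACCCAACAACCAACAACCCCCAACAACCAACAACCCAACAACCAACAACCCC
t=8: BBCBBCCBBCBBCCCBBCBBCCBBCBBCCCCCBBCBBCCBBCBBCCCBBCBBCCBBCBBCCCC
t=9: AACAACCAACAACCCAACAACCAACAACCCCAACAACCAACAACCCAACAACCAACAA…CCAACAACCCAACAACCAACAACCCCAACAACCAACAACCCAACAACCAACAACCCCC  (len 127)

0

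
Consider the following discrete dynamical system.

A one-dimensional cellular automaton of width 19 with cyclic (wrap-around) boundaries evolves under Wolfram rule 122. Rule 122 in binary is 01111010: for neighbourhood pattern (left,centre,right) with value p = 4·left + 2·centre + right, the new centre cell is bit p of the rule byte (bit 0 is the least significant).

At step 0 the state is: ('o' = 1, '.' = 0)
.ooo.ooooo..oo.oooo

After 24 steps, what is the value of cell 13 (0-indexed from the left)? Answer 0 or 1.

0

[0] .ooo.ooooo..oo.oooo
[1] oo.ooo...ooooooo..o
[2] .ooo.oo.oo.....oooo
[3] oo.oooooooo...oo..o
[4] .ooo......oo.oooooo
[5] oo.oo....ooooo....o
[6] .ooooo..oo...oo..oo
[7] oo...oooooo.ooooooo
[8] .oo.oo....ooo......
[9] ooooooo..oo.oo.....
[10] o.....ooooooooo...o
[11] oo...oo.......oo.oo
[12] .oo.oooo.....ooooo.
[13] ooooo..oo...oo...oo
[14] ....oooooo.oooo.oo.
[15] ...oo....ooo..ooooo
[16] o.oooo..oo.oooo...o
[17] ooo..ooooooo..oo.oo
[18] ..oooo.....ooooooo.
[19] .oo..oo...oo.....oo
[20] oooooooo.oooo...ooo
[21] .......ooo..oo.oo..
[22] ......oo.ooooooooo.
[23] .....ooooo.......oo
[24] o...oo...oo.....ooo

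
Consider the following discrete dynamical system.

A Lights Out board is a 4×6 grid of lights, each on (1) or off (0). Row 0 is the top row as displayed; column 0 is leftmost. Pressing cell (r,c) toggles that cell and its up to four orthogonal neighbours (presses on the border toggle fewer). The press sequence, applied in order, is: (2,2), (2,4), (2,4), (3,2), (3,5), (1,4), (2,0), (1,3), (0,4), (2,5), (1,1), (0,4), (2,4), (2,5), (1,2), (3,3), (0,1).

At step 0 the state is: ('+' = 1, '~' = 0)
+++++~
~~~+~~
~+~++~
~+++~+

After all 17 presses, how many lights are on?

12

gen 0: +++++~
~~~+~~
~+~++~
~+++~+
gen 1: +++++~
~~++~~
~~+~+~
~+~+~+
gen 2: +++++~
~~+++~
~~++~+
~+~+++
gen 3: +++++~
~~++~~
~~+~+~
~+~+~+
gen 4: +++++~
~~++~~
~~~~+~
~~+~~+
gen 5: +++++~
~~++~~
~~~~++
~~+~+~
gen 6: ++++~~
~~+~++
~~~~~+
~~+~+~
gen 7: ++++~~
+~+~++
++~~~+
+~+~+~
gen 8: +++~~~
+~~+~+
++~+~+
+~+~+~
gen 9: ++++++
+~~+++
++~+~+
+~+~+~
gen 10: ++++++
+~~++~
++~++~
+~+~++
gen 11: +~++++
~++++~
+~~++~
+~+~++
gen 12: +~+~~~
~+++~~
+~~++~
+~+~++
gen 13: +~+~~~
~++++~
+~~~~+
+~+~~+
gen 14: +~+~~~
~+++++
+~~~+~
+~+~~~
gen 15: +~~~~~
~~~~++
+~+~+~
+~+~~~
gen 16: +~~~~~
~~~~++
+~+++~
+~~++~
gen 17: ~++~~~
~+~~++
+~+++~
+~~++~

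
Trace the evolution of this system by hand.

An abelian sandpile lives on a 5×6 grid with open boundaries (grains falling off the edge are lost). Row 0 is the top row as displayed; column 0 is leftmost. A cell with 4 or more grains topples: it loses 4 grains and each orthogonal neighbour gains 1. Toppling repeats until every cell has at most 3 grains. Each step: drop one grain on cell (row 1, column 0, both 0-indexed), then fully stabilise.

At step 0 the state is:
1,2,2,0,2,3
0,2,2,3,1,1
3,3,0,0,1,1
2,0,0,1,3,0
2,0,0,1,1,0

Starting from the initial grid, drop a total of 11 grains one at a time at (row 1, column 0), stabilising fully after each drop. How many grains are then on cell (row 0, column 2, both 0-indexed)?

3

k=0  1,2,2,0,2,3
0,2,2,3,1,1
3,3,0,0,1,1
2,0,0,1,3,0
2,0,0,1,1,0
k=1  1,2,2,0,2,3
1,2,2,3,1,1
3,3,0,0,1,1
2,0,0,1,3,0
2,0,0,1,1,0
k=2  1,2,2,0,2,3
2,2,2,3,1,1
3,3,0,0,1,1
2,0,0,1,3,0
2,0,0,1,1,0
k=3  1,2,2,0,2,3
3,2,2,3,1,1
3,3,0,0,1,1
2,0,0,1,3,0
2,0,0,1,1,0
k=4  2,3,2,0,2,3
2,0,3,3,1,1
1,1,1,0,1,1
3,1,0,1,3,0
2,0,0,1,1,0
k=5  2,3,2,0,2,3
3,0,3,3,1,1
1,1,1,0,1,1
3,1,0,1,3,0
2,0,0,1,1,0
k=6  3,3,2,0,2,3
0,1,3,3,1,1
2,1,1,0,1,1
3,1,0,1,3,0
2,0,0,1,1,0
k=7  3,3,2,0,2,3
1,1,3,3,1,1
2,1,1,0,1,1
3,1,0,1,3,0
2,0,0,1,1,0
k=8  3,3,2,0,2,3
2,1,3,3,1,1
2,1,1,0,1,1
3,1,0,1,3,0
2,0,0,1,1,0
k=9  3,3,2,0,2,3
3,1,3,3,1,1
2,1,1,0,1,1
3,1,0,1,3,0
2,0,0,1,1,0
k=10  1,0,3,0,2,3
1,3,3,3,1,1
3,1,1,0,1,1
3,1,0,1,3,0
2,0,0,1,1,0
k=11  1,0,3,0,2,3
2,3,3,3,1,1
3,1,1,0,1,1
3,1,0,1,3,0
2,0,0,1,1,0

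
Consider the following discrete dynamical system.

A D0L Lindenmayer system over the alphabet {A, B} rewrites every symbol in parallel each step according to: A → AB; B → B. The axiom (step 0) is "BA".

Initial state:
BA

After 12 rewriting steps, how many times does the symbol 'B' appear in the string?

13

k=0  BA
k=1  BAB
k=2  BABB
k=3  BABBB
k=4  BABBBB
k=5  BABBBBB
k=6  BABBBBBB
k=7  BABBBBBBB
k=8  BABBBBBBBB
k=9  BABBBBBBBBB
k=10  BABBBBBBBBBB
k=11  BABBBBBBBBBBB
k=12  BABBBBBBBBBBBB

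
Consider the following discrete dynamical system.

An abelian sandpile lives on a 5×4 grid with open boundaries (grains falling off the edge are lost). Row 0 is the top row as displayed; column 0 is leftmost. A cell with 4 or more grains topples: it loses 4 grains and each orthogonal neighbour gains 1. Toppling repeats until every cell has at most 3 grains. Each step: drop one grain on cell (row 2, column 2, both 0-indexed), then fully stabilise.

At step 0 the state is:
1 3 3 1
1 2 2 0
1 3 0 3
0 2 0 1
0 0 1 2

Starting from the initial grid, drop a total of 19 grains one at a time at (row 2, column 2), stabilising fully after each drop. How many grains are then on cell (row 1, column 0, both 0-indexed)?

2

gen 0: 1 3 3 1
1 2 2 0
1 3 0 3
0 2 0 1
0 0 1 2
gen 1: 1 3 3 1
1 2 2 0
1 3 1 3
0 2 0 1
0 0 1 2
gen 2: 1 3 3 1
1 2 2 0
1 3 2 3
0 2 0 1
0 0 1 2
gen 3: 1 3 3 1
1 2 2 0
1 3 3 3
0 2 0 1
0 0 1 2
gen 4: 1 3 3 1
1 3 3 1
2 0 2 0
0 3 1 2
0 0 1 2
gen 5: 1 3 3 1
1 3 3 1
2 0 3 0
0 3 1 2
0 0 1 2
gen 6: 2 1 1 2
2 1 2 2
2 2 1 1
0 3 2 2
0 0 1 2
gen 7: 2 1 1 2
2 1 2 2
2 2 2 1
0 3 2 2
0 0 1 2
gen 8: 2 1 1 2
2 1 2 2
2 2 3 1
0 3 2 2
0 0 1 2
gen 9: 2 1 1 2
2 1 3 2
2 3 0 2
0 3 3 2
0 0 1 2
gen 10: 2 1 1 2
2 1 3 2
2 3 1 2
0 3 3 2
0 0 1 2
gen 11: 2 1 1 2
2 1 3 2
2 3 2 2
0 3 3 2
0 0 1 2
gen 12: 2 1 1 2
2 1 3 2
2 3 3 2
0 3 3 2
0 0 1 2
gen 13: 2 1 2 2
2 3 0 3
3 1 3 3
1 1 1 3
0 1 2 2
gen 14: 2 1 2 3
2 3 2 0
3 2 1 2
1 1 3 0
0 1 2 3
gen 15: 2 1 2 3
2 3 2 0
3 2 2 2
1 1 3 0
0 1 2 3
gen 16: 2 1 2 3
2 3 2 0
3 2 3 2
1 1 3 0
0 1 2 3
gen 17: 2 1 2 3
2 3 3 0
3 3 1 3
1 2 0 1
0 1 3 3
gen 18: 2 1 2 3
2 3 3 0
3 3 2 3
1 2 0 1
0 1 3 3
gen 19: 2 1 2 3
2 3 3 0
3 3 3 3
1 2 0 1
0 1 3 3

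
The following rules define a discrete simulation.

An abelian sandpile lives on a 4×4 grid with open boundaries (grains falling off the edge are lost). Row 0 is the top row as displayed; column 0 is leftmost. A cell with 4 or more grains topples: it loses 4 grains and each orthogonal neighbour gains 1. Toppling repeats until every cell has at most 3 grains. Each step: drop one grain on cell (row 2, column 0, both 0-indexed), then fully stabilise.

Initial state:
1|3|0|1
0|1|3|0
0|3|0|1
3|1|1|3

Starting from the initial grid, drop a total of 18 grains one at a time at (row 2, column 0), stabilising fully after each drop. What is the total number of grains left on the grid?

27

t=0: 1|3|0|1
0|1|3|0
0|3|0|1
3|1|1|3
t=1: 1|3|0|1
0|1|3|0
1|3|0|1
3|1|1|3
t=2: 1|3|0|1
0|1|3|0
2|3|0|1
3|1|1|3
t=3: 1|3|0|1
0|1|3|0
3|3|0|1
3|1|1|3
t=4: 1|3|0|1
1|2|3|0
2|0|1|1
0|3|1|3
t=5: 1|3|0|1
1|2|3|0
3|0|1|1
0|3|1|3
t=6: 1|3|0|1
2|2|3|0
0|1|1|1
1|3|1|3
t=7: 1|3|0|1
2|2|3|0
1|1|1|1
1|3|1|3
t=8: 1|3|0|1
2|2|3|0
2|1|1|1
1|3|1|3
t=9: 1|3|0|1
2|2|3|0
3|1|1|1
1|3|1|3
t=10: 1|3|0|1
3|2|3|0
0|2|1|1
2|3|1|3
t=11: 1|3|0|1
3|2|3|0
1|2|1|1
2|3|1|3
t=12: 1|3|0|1
3|2|3|0
2|2|1|1
2|3|1|3
t=13: 1|3|0|1
3|2|3|0
3|2|1|1
2|3|1|3
t=14: 2|3|0|1
0|3|3|0
1|3|1|1
3|3|1|3
t=15: 2|3|0|1
0|3|3|0
2|3|1|1
3|3|1|3
t=16: 2|3|0|1
0|3|3|0
3|3|1|1
3|3|1|3
t=17: 3|0|2|1
2|2|0|1
2|2|3|1
1|1|2|3
t=18: 3|0|2|1
2|2|0|1
3|2|3|1
1|1|2|3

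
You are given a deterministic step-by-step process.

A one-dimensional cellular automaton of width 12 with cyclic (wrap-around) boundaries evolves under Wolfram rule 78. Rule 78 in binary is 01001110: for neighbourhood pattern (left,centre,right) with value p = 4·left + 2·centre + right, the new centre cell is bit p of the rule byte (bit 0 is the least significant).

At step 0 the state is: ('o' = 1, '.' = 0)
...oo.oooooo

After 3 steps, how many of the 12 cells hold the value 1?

7

t=0: ...oo.oooooo
t=1: ..ooo.o....o
t=2: .oo.o.o...oo
t=3: .oo.o.o..ooo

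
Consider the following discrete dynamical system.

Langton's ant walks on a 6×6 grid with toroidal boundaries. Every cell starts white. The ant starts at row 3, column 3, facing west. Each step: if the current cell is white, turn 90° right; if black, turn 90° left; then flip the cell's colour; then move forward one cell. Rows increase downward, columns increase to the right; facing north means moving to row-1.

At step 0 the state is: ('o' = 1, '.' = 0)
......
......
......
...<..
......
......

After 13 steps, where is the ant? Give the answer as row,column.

4,3

step 0: ......
......
......
...<..
......
......
step 1: ......
......
...^..
...o..
......
......
step 2: ......
......
...o>.
...o..
......
......
step 3: ......
......
...oo.
...ov.
......
......
step 4: ......
......
...oo.
...<o.
......
......
step 5: ......
......
...oo.
....o.
...v..
......
step 6: ......
......
...oo.
....o.
..<o..
......
step 7: ......
......
...oo.
..^.o.
..oo..
......
step 8: ......
......
...oo.
..o>o.
..oo..
......
step 9: ......
......
...oo.
..ooo.
..ov..
......
step 10: ......
......
...oo.
..ooo.
..o.>.
......
step 11: ......
......
...oo.
..ooo.
..o.o.
....v.
step 12: ......
......
...oo.
..ooo.
..o.o.
...<o.
step 13: ......
......
...oo.
..ooo.
..o^o.
...oo.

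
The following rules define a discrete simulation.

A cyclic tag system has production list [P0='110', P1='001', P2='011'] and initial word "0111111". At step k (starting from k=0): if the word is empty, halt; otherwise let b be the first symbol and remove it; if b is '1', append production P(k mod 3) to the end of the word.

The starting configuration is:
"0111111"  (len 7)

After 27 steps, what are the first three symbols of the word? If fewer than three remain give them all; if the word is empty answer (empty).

[0] "0111111"  (len 7)
[1] "111111"  (len 6)
[2] "11111001"  (len 8)
[3] "1111001011"  (len 10)
[4] "111001011110"  (len 12)
[5] "11001011110001"  (len 14)
[6] "1001011110001011"  (len 16)
[7] "001011110001011110"  (len 18)
[8] "01011110001011110"  (len 17)
[9] "1011110001011110"  (len 16)
[10] "011110001011110110"  (len 18)
[11] "11110001011110110"  (len 17)
[12] "1110001011110110011"  (len 19)
[13] "110001011110110011110"  (len 21)
[14] "10001011110110011110001"  (len 23)
[15] "0001011110110011110001011"  (len 25)
[16] "001011110110011110001011"  (len 24)
[17] "01011110110011110001011"  (len 23)
[18] "1011110110011110001011"  (len 22)
[19] "011110110011110001011110"  (len 24)
[20] "11110110011110001011110"  (len 23)
[21] "1110110011110001011110011"  (len 25)
[22] "110110011110001011110011110"  (len 27)
[23] "10110011110001011110011110001"  (len 29)
[24] "0110011110001011110011110001011"  (len 31)
[25] "110011110001011110011110001011"  (len 30)
[26] "10011110001011110011110001011001"  (len 32)
[27] "0011110001011110011110001011001011"  (len 34)

001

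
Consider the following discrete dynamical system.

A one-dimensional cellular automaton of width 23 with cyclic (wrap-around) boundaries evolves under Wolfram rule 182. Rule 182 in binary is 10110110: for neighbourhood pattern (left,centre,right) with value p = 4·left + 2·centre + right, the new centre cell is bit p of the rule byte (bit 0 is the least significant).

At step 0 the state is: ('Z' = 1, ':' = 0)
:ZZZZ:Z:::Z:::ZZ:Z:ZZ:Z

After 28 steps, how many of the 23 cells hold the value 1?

17

k=0  :ZZZZ:Z:::Z:::ZZ:Z:ZZ:Z
k=1  Z:ZZ:ZZZ:ZZZ:Z::ZZZ::ZZ
k=2  :Z::Z:Z:Z:Z:ZZZZ:Z:ZZ:Z
k=3  ZZZZZZZZZZZZ:ZZ:ZZZ::ZZ
k=4  ZZZZZZZZZZZ:Z::Z:Z:ZZ:Z
k=5  ZZZZZZZZZZ:ZZZZZZZZ::Z:
k=6  :ZZZZZZZZ:Z:ZZZZZZ:ZZZZ
k=7  Z:ZZZZZZ:ZZZ:ZZZZ:Z:ZZ:
k=8  ZZ:ZZZZ:Z:Z:Z:ZZ:ZZZ::Z
k=9  Z:Z:ZZ:ZZZZZZZ::Z:Z:ZZ:
k=10  ZZZZ::Z:ZZZZZ:ZZZZZZ::Z
k=11  ZZZ:ZZZZ:ZZZ:Z:ZZZZ:ZZ:
k=12  :Z:Z:ZZ:Z:Z:ZZZ:ZZ:Z::Z
k=13  ZZZZZ::ZZZZZ:Z:Z::ZZZZZ
k=14  ZZZZ:ZZ:ZZZ:ZZZZZZ:ZZZZ
k=15  ZZZ:Z::Z:Z:Z:ZZZZ:Z:ZZZ
k=16  ZZ:ZZZZZZZZZZ:ZZ:ZZZ:ZZ
k=17  Z:Z:ZZZZZZZZ:Z::Z:Z:Z:Z
k=18  :ZZZ:ZZZZZZ:ZZZZZZZZZZ:
k=19  Z:Z:Z:ZZZZ:Z:ZZZZZZZZ:Z
k=20  :ZZZZZ:ZZ:ZZZ:ZZZZZZ:Z:
k=21  Z:ZZZ:Z::Z:Z:Z:ZZZZ:ZZZ
k=22  :Z:Z:ZZZZZZZZZZ:ZZ:Z:ZZ
k=23  ZZZZZ:ZZZZZZZZ:Z::ZZZ::
k=24  :ZZZ:Z:ZZZZZZ:ZZZZ:Z:ZZ
k=25  Z:Z:ZZZ:ZZZZ:Z:ZZ:ZZZ::
k=26  ZZZZ:Z:Z:ZZ:ZZZ::Z:Z:ZZ
k=27  ZZZ:ZZZZZ::Z:Z:ZZZZZZ:Z
k=28  ZZ:Z:ZZZ:ZZZZZZ:ZZZZ:Z:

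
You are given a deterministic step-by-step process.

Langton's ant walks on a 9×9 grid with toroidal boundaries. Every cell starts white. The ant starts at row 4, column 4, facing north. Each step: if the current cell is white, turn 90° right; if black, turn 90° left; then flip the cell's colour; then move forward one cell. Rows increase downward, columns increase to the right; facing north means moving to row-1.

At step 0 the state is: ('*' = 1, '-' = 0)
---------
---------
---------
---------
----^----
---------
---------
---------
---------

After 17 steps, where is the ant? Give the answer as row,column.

4,3

t=0: ---------
---------
---------
---------
----^----
---------
---------
---------
---------
t=1: ---------
---------
---------
---------
----*>---
---------
---------
---------
---------
t=2: ---------
---------
---------
---------
----**---
-----v---
---------
---------
---------
t=3: ---------
---------
---------
---------
----**---
----<*---
---------
---------
---------
t=4: ---------
---------
---------
---------
----^*---
----**---
---------
---------
---------
t=5: ---------
---------
---------
---------
---<-*---
----**---
---------
---------
---------
t=6: ---------
---------
---------
---^-----
---*-*---
----**---
---------
---------
---------
t=7: ---------
---------
---------
---*>----
---*-*---
----**---
---------
---------
---------
t=8: ---------
---------
---------
---**----
---*v*---
----**---
---------
---------
---------
t=9: ---------
---------
---------
---**----
---<**---
----**---
---------
---------
---------
t=10: ---------
---------
---------
---**----
----**---
---v**---
---------
---------
---------
t=11: ---------
---------
---------
---**----
----**---
--<***---
---------
---------
---------
t=12: ---------
---------
---------
---**----
--^-**---
--****---
---------
---------
---------
t=13: ---------
---------
---------
---**----
--*>**---
--****---
---------
---------
---------
t=14: ---------
---------
---------
---**----
--****---
--*v**---
---------
---------
---------
t=15: ---------
---------
---------
---**----
--****---
--*->*---
---------
---------
---------
t=16: ---------
---------
---------
---**----
--**^*---
--*--*---
---------
---------
---------
t=17: ---------
---------
---------
---**----
--*<-*---
--*--*---
---------
---------
---------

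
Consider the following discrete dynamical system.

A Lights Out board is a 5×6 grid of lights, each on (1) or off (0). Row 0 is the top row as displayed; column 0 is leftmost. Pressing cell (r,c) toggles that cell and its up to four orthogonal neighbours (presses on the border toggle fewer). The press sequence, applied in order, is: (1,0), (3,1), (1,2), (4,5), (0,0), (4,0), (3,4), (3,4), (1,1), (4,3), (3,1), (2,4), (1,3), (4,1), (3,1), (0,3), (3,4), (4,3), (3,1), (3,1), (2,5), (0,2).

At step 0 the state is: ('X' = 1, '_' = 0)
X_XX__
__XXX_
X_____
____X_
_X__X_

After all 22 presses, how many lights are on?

17

k=0  X_XX__
__XXX_
X_____
____X_
_X__X_
k=1  __XX__
XXXXX_
______
____X_
_X__X_
k=2  __XX__
XXXXX_
_X____
XXX_X_
____X_
k=3  ___X__
X___X_
_XX___
XXX_X_
____X_
k=4  ___X__
X___X_
_XX___
XXX_XX
_____X
k=5  XX_X__
____X_
_XX___
XXX_XX
_____X
k=6  XX_X__
____X_
_XX___
_XX_XX
XX___X
k=7  XX_X__
____X_
_XX_X_
_XXX__
XX__XX
k=8  XX_X__
____X_
_XX___
_XX_XX
XX___X
k=9  X__X__
XXX_X_
__X___
_XX_XX
XX___X
k=10  X__X__
XXX_X_
__X___
_XXXXX
XXXXXX
k=11  X__X__
XXX_X_
_XX___
X__XXX
X_XXXX
k=12  X__X__
XXX___
_XXXXX
X__X_X
X_XXXX
k=13  X_____
XX_XX_
_XX_XX
X__X_X
X_XXXX
k=14  X_____
XX_XX_
_XX_XX
XX_X_X
_X_XXX
k=15  X_____
XX_XX_
__X_XX
__XX_X
___XXX
k=16  X_XXX_
XX__X_
__X_XX
__XX_X
___XXX
k=17  X_XXX_
XX__X_
__X__X
__X_X_
___X_X
k=18  X_XXX_
XX__X_
__X__X
__XXX_
__X_XX
k=19  X_XXX_
XX__X_
_XX__X
XX_XX_
_XX_XX
k=20  X_XXX_
XX__X_
__X__X
__XXX_
__X_XX
k=21  X_XXX_
XX__XX
__X_X_
__XXXX
__X_XX
k=22  XX__X_
XXX_XX
__X_X_
__XXXX
__X_XX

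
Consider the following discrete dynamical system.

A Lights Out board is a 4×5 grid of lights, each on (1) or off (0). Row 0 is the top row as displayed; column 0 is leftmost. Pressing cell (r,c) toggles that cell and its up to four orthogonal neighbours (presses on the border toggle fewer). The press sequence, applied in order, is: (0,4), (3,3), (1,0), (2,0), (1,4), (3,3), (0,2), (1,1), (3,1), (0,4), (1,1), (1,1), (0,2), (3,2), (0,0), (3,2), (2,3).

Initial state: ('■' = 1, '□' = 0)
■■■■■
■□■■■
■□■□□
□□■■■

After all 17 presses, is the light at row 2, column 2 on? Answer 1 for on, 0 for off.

0

gen 0: ■■■■■
■□■■■
■□■□□
□□■■■
gen 1: ■■■□□
■□■■□
■□■□□
□□■■■
gen 2: ■■■□□
■□■■□
■□■■□
□□□□□
gen 3: □■■□□
□■■■□
□□■■□
□□□□□
gen 4: □■■□□
■■■■□
■■■■□
■□□□□
gen 5: □■■□■
■■■□■
■■■■■
■□□□□
gen 6: □■■□■
■■■□■
■■■□■
■□■■■
gen 7: □□□■■
■■□□■
■■■□■
■□■■■
gen 8: □■□■■
□□■□■
■□■□■
■□■■■
gen 9: □■□■■
□□■□■
■■■□■
□■□■■
gen 10: □■□□□
□□■□□
■■■□■
□■□■■
gen 11: □□□□□
■■□□□
■□■□■
□■□■■
gen 12: □■□□□
□□■□□
■■■□■
□■□■■
gen 13: □□■■□
□□□□□
■■■□■
□■□■■
gen 14: □□■■□
□□□□□
■■□□■
□□■□■
gen 15: ■■■■□
■□□□□
■■□□■
□□■□■
gen 16: ■■■■□
■□□□□
■■■□■
□■□■■
gen 17: ■■■■□
■□□■□
■■□■□
□■□□■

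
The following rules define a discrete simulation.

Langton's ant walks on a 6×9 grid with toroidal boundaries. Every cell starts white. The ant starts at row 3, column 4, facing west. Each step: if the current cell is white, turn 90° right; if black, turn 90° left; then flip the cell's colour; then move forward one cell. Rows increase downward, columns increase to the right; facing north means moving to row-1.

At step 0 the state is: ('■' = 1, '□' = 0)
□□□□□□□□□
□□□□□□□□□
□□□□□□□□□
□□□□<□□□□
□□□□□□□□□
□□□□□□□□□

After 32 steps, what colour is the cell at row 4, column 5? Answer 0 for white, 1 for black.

0

gen 0: □□□□□□□□□
□□□□□□□□□
□□□□□□□□□
□□□□<□□□□
□□□□□□□□□
□□□□□□□□□
gen 1: □□□□□□□□□
□□□□□□□□□
□□□□^□□□□
□□□□■□□□□
□□□□□□□□□
□□□□□□□□□
gen 2: □□□□□□□□□
□□□□□□□□□
□□□□■>□□□
□□□□■□□□□
□□□□□□□□□
□□□□□□□□□
gen 3: □□□□□□□□□
□□□□□□□□□
□□□□■■□□□
□□□□■v□□□
□□□□□□□□□
□□□□□□□□□
gen 4: □□□□□□□□□
□□□□□□□□□
□□□□■■□□□
□□□□<■□□□
□□□□□□□□□
□□□□□□□□□
gen 5: □□□□□□□□□
□□□□□□□□□
□□□□■■□□□
□□□□□■□□□
□□□□v□□□□
□□□□□□□□□
gen 6: □□□□□□□□□
□□□□□□□□□
□□□□■■□□□
□□□□□■□□□
□□□<■□□□□
□□□□□□□□□
gen 7: □□□□□□□□□
□□□□□□□□□
□□□□■■□□□
□□□^□■□□□
□□□■■□□□□
□□□□□□□□□
gen 8: □□□□□□□□□
□□□□□□□□□
□□□□■■□□□
□□□■>■□□□
□□□■■□□□□
□□□□□□□□□
gen 9: □□□□□□□□□
□□□□□□□□□
□□□□■■□□□
□□□■■■□□□
□□□■v□□□□
□□□□□□□□□
gen 10: □□□□□□□□□
□□□□□□□□□
□□□□■■□□□
□□□■■■□□□
□□□■□>□□□
□□□□□□□□□
gen 11: □□□□□□□□□
□□□□□□□□□
□□□□■■□□□
□□□■■■□□□
□□□■□■□□□
□□□□□v□□□
gen 12: □□□□□□□□□
□□□□□□□□□
□□□□■■□□□
□□□■■■□□□
□□□■□■□□□
□□□□<■□□□
gen 13: □□□□□□□□□
□□□□□□□□□
□□□□■■□□□
□□□■■■□□□
□□□■^■□□□
□□□□■■□□□
gen 14: □□□□□□□□□
□□□□□□□□□
□□□□■■□□□
□□□■■■□□□
□□□■■>□□□
□□□□■■□□□
gen 15: □□□□□□□□□
□□□□□□□□□
□□□□■■□□□
□□□■■^□□□
□□□■■□□□□
□□□□■■□□□
gen 16: □□□□□□□□□
□□□□□□□□□
□□□□■■□□□
□□□■<□□□□
□□□■■□□□□
□□□□■■□□□
gen 17: □□□□□□□□□
□□□□□□□□□
□□□□■■□□□
□□□■□□□□□
□□□■v□□□□
□□□□■■□□□
gen 18: □□□□□□□□□
□□□□□□□□□
□□□□■■□□□
□□□■□□□□□
□□□■□>□□□
□□□□■■□□□
gen 19: □□□□□□□□□
□□□□□□□□□
□□□□■■□□□
□□□■□□□□□
□□□■□■□□□
□□□□■v□□□
gen 20: □□□□□□□□□
□□□□□□□□□
□□□□■■□□□
□□□■□□□□□
□□□■□■□□□
□□□□■□>□□
gen 21: □□□□□□v□□
□□□□□□□□□
□□□□■■□□□
□□□■□□□□□
□□□■□■□□□
□□□□■□■□□
gen 22: □□□□□<■□□
□□□□□□□□□
□□□□■■□□□
□□□■□□□□□
□□□■□■□□□
□□□□■□■□□
gen 23: □□□□□■■□□
□□□□□□□□□
□□□□■■□□□
□□□■□□□□□
□□□■□■□□□
□□□□■^■□□
gen 24: □□□□□■■□□
□□□□□□□□□
□□□□■■□□□
□□□■□□□□□
□□□■□■□□□
□□□□■■>□□
gen 25: □□□□□■■□□
□□□□□□□□□
□□□□■■□□□
□□□■□□□□□
□□□■□■^□□
□□□□■■□□□
gen 26: □□□□□■■□□
□□□□□□□□□
□□□□■■□□□
□□□■□□□□□
□□□■□■■>□
□□□□■■□□□
gen 27: □□□□□■■□□
□□□□□□□□□
□□□□■■□□□
□□□■□□□□□
□□□■□■■■□
□□□□■■□v□
gen 28: □□□□□■■□□
□□□□□□□□□
□□□□■■□□□
□□□■□□□□□
□□□■□■■■□
□□□□■■<■□
gen 29: □□□□□■■□□
□□□□□□□□□
□□□□■■□□□
□□□■□□□□□
□□□■□■^■□
□□□□■■■■□
gen 30: □□□□□■■□□
□□□□□□□□□
□□□□■■□□□
□□□■□□□□□
□□□■□<□■□
□□□□■■■■□
gen 31: □□□□□■■□□
□□□□□□□□□
□□□□■■□□□
□□□■□□□□□
□□□■□□□■□
□□□□■v■■□
gen 32: □□□□□■■□□
□□□□□□□□□
□□□□■■□□□
□□□■□□□□□
□□□■□□□■□
□□□□■□>■□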